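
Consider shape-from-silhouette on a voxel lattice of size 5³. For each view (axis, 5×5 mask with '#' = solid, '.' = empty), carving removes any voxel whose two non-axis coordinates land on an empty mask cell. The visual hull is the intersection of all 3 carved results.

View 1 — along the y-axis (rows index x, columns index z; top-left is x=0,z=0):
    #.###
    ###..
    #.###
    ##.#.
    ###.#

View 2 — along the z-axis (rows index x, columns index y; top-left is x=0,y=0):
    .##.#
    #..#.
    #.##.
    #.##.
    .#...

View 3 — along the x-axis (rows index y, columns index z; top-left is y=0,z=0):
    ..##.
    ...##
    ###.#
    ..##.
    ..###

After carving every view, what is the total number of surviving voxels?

22 voxels

start: 5×5×5 = 125 voxels
after view 1 [y-axis, 18 of 25 cells solid] → remaining = 90
after view 2 [z-axis, 12 of 25 cells solid] → remaining = 43
after view 3 [x-axis, 13 of 25 cells solid] → remaining = 22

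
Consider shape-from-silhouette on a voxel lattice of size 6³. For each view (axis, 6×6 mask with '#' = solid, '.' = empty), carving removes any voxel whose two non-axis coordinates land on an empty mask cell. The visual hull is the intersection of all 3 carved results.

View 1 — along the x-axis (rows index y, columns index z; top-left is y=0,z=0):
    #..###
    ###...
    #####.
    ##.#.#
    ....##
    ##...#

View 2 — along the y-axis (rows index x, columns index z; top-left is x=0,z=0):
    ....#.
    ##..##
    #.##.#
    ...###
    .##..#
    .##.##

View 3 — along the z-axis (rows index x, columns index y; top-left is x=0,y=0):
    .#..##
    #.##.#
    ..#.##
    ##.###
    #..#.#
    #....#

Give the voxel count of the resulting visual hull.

|visual hull| = 36

full grid |V| = 216
[1] x-view keeps 21 columns → grid now 126
[2] y-view keeps 19 columns → grid now 66
[3] z-view keeps 20 columns → grid now 36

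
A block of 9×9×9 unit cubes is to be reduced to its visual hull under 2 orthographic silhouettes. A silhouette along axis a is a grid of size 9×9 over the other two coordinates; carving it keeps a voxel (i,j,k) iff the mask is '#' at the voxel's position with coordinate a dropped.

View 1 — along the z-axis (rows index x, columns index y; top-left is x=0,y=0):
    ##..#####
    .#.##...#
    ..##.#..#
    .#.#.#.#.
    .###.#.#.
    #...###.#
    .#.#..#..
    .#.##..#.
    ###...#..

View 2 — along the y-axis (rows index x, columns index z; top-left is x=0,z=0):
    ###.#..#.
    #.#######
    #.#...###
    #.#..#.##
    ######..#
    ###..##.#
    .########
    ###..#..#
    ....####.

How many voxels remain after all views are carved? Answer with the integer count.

before carving: 729 voxels (9×9×9)
[1] z-view keeps 40 columns → grid now 360
[2] y-view keeps 53 columns → grid now 232

voxel count = 232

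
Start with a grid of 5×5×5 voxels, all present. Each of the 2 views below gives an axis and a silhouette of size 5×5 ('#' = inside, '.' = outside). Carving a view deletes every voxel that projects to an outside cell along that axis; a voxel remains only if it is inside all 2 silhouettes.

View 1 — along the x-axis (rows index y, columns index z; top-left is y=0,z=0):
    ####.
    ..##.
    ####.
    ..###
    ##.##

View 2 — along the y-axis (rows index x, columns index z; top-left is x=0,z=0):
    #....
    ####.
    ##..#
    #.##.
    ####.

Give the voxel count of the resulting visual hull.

before carving: 125 voxels (5×5×5)
[1] x-view keeps 17 columns → grid now 85
[2] y-view keeps 15 columns → grid now 53

voxel count = 53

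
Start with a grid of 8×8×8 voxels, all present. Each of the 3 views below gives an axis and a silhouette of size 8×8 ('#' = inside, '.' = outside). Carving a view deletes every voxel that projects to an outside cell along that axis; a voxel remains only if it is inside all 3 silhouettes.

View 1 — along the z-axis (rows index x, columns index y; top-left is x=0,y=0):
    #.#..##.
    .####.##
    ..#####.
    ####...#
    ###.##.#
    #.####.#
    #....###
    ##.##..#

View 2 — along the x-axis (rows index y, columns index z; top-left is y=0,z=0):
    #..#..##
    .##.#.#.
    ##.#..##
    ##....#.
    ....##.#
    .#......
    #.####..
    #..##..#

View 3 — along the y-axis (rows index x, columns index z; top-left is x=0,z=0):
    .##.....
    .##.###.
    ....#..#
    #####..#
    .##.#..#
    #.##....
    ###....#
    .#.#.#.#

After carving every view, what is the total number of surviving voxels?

before carving: 512 voxels (8×8×8)
after view 1 [z-axis, 41 of 64 cells solid] → remaining = 328
after view 2 [x-axis, 29 of 64 cells solid] → remaining = 149
after view 3 [y-axis, 30 of 64 cells solid] → remaining = 70

70 voxels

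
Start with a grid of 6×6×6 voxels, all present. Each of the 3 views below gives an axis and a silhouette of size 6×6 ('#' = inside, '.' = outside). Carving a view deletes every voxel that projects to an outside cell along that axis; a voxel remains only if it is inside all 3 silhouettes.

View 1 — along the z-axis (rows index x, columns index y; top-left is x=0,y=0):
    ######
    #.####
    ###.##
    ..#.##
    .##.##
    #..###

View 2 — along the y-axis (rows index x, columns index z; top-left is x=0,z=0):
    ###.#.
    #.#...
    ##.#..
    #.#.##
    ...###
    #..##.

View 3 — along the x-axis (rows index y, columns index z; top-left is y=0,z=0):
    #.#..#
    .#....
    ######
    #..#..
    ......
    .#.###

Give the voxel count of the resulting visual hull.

full grid |V| = 216
V1 z: intersect with XY mask (27 set) -- 162 left
V2 y: intersect with XZ mask (19 set) -- 85 left
V3 x: intersect with YZ mask (16 set) -- 39 left

39 voxels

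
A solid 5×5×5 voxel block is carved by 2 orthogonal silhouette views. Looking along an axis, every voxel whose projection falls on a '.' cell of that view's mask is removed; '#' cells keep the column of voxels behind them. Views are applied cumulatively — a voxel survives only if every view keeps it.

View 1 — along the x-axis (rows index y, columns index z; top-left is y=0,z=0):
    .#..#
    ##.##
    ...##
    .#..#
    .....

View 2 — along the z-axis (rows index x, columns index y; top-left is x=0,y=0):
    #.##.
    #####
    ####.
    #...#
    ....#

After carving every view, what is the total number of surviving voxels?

remaining voxels: 28

initial block: 5^3 = 125
after view 1 [x-axis, 10 of 25 cells solid] → remaining = 50
after view 2 [z-axis, 15 of 25 cells solid] → remaining = 28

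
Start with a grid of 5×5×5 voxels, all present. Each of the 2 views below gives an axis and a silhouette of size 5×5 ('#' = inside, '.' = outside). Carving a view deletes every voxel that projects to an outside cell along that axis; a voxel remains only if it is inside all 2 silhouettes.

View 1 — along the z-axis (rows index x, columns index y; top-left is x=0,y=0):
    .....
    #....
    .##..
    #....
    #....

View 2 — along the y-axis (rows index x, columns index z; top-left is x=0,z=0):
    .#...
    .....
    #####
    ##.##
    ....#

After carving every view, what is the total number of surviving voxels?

before carving: 125 voxels (5×5×5)
  1. axis=2 (XY plane), |mask|=5  ⇒  voxels=25
  2. axis=1 (XZ plane), |mask|=11  ⇒  voxels=15

voxel count = 15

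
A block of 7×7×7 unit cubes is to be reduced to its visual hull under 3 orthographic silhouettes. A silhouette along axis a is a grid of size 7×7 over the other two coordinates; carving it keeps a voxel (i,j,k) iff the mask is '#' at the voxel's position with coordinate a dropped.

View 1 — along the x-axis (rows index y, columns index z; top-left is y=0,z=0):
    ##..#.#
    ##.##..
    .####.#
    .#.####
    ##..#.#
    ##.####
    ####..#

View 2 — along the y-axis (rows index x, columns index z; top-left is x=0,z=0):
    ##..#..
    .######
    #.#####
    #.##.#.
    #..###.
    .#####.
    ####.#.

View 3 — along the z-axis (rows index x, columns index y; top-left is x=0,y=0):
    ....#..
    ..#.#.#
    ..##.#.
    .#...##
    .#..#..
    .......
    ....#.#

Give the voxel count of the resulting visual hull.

47 voxels

start: 7×7×7 = 343 voxels
carve view 1 (along x, YZ-mask fill 33/49): 231 voxels remain
carve view 2 (along y, XZ-mask fill 33/49): 147 voxels remain
carve view 3 (along z, XY-mask fill 14/49): 47 voxels remain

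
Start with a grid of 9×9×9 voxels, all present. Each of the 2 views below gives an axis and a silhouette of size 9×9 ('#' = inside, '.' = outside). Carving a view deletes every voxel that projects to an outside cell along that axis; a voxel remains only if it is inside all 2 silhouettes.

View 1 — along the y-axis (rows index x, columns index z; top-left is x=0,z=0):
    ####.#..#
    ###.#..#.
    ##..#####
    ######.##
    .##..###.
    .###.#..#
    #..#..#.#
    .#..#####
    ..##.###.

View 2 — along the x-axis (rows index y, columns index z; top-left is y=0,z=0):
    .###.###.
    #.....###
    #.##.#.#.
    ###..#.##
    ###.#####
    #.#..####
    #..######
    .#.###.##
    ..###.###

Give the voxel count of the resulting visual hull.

310 voxels

start: 9×9×9 = 729 voxels
step 1: project along y, AND mask (51/81) → |grid| = 459
step 2: project along x, AND mask (54/81) → |grid| = 310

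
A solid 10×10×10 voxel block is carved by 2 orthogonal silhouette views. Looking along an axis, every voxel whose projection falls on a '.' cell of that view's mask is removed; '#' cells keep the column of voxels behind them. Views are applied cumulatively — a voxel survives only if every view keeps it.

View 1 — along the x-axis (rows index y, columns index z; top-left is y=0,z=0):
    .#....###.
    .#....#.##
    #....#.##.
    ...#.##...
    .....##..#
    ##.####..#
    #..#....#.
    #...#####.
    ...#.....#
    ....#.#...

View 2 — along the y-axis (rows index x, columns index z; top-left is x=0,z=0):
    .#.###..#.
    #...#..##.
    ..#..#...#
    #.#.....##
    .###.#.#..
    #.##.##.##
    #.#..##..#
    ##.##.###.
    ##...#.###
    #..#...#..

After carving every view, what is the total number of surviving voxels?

before carving: 1000 voxels (10×10×10)
  1. axis=0 (YZ plane), |mask|=38  ⇒  voxels=380
  2. axis=1 (XZ plane), |mask|=49  ⇒  voxels=185

|visual hull| = 185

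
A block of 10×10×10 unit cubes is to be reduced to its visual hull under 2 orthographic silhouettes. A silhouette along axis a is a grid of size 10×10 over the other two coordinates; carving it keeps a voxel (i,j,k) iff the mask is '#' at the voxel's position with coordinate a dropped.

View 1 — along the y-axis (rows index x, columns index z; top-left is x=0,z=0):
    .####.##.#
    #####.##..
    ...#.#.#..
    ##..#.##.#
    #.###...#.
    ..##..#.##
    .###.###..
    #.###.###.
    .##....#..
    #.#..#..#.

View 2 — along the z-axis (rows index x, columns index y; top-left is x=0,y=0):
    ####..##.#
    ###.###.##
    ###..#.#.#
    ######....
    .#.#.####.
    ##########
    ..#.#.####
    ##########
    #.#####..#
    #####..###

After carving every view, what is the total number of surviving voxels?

initial block: 10^3 = 1000
carve view 1 (along y, XZ-mask fill 53/100): 530 voxels remain
carve view 2 (along z, XY-mask fill 74/100): 398 voxels remain

remaining voxels: 398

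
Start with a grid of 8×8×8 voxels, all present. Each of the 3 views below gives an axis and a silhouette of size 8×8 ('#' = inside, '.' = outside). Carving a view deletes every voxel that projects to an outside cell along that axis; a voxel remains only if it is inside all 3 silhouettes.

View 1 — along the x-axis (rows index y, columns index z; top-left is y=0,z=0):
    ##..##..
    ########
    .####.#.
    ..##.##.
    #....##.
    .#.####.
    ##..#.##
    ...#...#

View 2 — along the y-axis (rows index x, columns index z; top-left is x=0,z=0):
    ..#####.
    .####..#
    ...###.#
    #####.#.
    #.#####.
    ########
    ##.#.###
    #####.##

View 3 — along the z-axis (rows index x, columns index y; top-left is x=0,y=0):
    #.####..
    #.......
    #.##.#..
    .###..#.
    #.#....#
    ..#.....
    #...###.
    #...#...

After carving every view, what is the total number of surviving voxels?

before carving: 512 voxels (8×8×8)
carve view 1 (along x, YZ-mask fill 36/64): 288 voxels remain
carve view 2 (along y, XZ-mask fill 47/64): 214 voxels remain
carve view 3 (along z, XY-mask fill 24/64): 77 voxels remain

voxel count = 77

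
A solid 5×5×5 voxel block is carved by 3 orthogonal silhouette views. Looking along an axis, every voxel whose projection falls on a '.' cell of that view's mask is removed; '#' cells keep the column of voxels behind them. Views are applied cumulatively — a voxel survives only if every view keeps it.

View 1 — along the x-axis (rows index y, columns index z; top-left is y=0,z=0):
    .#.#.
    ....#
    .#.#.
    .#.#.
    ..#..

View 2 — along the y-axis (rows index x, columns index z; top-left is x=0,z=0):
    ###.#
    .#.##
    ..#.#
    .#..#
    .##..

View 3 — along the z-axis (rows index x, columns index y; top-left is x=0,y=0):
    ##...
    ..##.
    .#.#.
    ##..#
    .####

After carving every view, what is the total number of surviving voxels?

|visual hull| = 12

initial block: 5^3 = 125
step 1: project along x, AND mask (8/25) → |grid| = 40
step 2: project along y, AND mask (13/25) → |grid| = 22
step 3: project along z, AND mask (13/25) → |grid| = 12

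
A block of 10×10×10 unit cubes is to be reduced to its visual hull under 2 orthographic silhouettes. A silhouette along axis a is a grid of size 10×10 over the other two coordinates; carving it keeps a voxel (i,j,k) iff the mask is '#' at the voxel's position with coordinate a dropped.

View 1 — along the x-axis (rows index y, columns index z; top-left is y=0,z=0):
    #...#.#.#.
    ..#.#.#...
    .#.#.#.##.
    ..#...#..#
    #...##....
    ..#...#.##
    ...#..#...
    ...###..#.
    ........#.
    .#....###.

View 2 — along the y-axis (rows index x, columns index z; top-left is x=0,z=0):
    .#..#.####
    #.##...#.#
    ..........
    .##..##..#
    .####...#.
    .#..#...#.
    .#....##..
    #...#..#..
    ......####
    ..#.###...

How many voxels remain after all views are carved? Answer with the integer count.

|visual hull| = 130

full grid |V| = 1000
carve view 1 (along x, YZ-mask fill 33/100): 330 voxels remain
carve view 2 (along y, XZ-mask fill 38/100): 130 voxels remain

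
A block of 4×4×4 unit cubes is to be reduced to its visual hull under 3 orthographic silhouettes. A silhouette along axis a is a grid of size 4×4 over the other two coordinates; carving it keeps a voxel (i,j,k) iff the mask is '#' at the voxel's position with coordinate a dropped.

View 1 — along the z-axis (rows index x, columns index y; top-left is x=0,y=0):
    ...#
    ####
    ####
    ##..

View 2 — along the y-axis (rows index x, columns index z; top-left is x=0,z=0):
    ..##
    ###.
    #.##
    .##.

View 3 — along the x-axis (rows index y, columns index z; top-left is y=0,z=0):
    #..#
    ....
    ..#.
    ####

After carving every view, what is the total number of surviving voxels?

voxel count = 13

before carving: 64 voxels (4×4×4)
carve view 1 (along z, XY-mask fill 11/16): 44 voxels remain
carve view 2 (along y, XZ-mask fill 10/16): 30 voxels remain
carve view 3 (along x, YZ-mask fill 7/16): 13 voxels remain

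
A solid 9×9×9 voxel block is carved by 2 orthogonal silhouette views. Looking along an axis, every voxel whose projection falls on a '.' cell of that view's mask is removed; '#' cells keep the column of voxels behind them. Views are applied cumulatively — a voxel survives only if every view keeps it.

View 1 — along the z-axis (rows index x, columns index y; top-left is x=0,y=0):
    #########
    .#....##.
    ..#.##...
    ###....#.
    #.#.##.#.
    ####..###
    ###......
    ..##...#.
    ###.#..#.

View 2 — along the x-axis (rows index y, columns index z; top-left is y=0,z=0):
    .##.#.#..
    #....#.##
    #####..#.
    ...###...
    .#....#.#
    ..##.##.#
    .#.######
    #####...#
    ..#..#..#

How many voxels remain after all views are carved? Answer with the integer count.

voxel count = 201

full grid |V| = 729
[1] z-view keeps 42 columns → grid now 378
[2] x-view keeps 41 columns → grid now 201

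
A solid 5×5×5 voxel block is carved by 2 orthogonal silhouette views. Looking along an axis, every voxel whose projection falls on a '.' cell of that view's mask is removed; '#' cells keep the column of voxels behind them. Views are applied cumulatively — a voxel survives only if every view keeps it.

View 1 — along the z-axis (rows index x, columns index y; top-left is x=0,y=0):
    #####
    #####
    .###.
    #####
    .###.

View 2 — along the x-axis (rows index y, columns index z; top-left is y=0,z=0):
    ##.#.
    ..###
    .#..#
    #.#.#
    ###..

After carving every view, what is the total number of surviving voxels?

before carving: 125 voxels (5×5×5)
step 1: project along z, AND mask (21/25) → |grid| = 105
step 2: project along x, AND mask (14/25) → |grid| = 58

|visual hull| = 58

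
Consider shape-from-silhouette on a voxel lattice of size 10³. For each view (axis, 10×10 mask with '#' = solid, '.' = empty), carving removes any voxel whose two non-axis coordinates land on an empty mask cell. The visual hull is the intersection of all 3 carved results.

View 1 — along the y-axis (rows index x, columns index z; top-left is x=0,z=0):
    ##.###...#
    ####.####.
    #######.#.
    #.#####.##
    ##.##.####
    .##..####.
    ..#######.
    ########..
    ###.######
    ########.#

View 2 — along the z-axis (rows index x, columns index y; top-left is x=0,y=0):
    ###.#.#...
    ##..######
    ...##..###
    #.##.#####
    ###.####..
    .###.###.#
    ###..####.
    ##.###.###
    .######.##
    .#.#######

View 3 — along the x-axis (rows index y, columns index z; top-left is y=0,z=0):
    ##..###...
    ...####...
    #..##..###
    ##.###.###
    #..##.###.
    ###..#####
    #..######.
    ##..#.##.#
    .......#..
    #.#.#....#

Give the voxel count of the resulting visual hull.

remaining voxels: 302

before carving: 1000 voxels (10×10×10)
  1. axis=1 (XZ plane), |mask|=77  ⇒  voxels=770
  2. axis=2 (XY plane), |mask|=71  ⇒  voxels=553
  3. axis=0 (YZ plane), |mask|=55  ⇒  voxels=302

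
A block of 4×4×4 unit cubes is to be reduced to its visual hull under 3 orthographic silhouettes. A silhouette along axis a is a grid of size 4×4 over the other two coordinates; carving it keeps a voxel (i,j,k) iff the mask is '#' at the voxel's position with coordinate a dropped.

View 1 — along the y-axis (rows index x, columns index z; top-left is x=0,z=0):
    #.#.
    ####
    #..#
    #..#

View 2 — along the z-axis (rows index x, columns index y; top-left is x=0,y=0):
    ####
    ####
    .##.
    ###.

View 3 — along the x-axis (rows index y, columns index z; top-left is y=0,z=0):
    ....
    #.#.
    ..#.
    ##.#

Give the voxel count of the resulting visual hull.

|visual hull| = 12

full grid |V| = 64
step 1: project along y, AND mask (10/16) → |grid| = 40
step 2: project along z, AND mask (13/16) → |grid| = 34
step 3: project along x, AND mask (6/16) → |grid| = 12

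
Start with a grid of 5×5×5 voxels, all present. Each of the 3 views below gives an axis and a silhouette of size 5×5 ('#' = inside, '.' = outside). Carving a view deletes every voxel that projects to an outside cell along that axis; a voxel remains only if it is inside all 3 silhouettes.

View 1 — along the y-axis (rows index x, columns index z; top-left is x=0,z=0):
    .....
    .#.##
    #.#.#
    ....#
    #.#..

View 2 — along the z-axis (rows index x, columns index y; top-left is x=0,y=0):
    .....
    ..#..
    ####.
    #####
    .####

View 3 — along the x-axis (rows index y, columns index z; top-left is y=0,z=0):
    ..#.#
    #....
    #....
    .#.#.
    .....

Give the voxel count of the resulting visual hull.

initial block: 5^3 = 125
after view 1 [y-axis, 9 of 25 cells solid] → remaining = 45
after view 2 [z-axis, 14 of 25 cells solid] → remaining = 28
after view 3 [x-axis, 6 of 25 cells solid] → remaining = 7

remaining voxels: 7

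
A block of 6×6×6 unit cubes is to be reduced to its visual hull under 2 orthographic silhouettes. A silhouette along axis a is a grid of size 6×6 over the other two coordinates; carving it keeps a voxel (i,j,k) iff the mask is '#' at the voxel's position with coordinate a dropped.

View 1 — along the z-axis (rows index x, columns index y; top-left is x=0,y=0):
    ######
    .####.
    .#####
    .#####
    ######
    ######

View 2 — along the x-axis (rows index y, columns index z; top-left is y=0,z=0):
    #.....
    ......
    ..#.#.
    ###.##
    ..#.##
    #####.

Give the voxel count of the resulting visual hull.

remaining voxels: 88

full grid |V| = 216
V1 z: intersect with XY mask (32 set) -- 192 left
V2 x: intersect with YZ mask (16 set) -- 88 left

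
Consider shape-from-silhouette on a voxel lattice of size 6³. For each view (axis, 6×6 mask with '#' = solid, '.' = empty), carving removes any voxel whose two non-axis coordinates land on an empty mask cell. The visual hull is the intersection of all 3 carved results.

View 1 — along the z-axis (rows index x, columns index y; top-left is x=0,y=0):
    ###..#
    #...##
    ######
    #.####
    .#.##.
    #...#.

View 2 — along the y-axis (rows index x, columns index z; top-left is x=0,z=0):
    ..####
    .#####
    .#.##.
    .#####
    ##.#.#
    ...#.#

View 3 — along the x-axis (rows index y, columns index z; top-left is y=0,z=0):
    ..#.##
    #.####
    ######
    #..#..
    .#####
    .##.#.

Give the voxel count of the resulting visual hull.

initial block: 6^3 = 216
[1] z-view keeps 23 columns → grid now 138
[2] y-view keeps 23 columns → grid now 90
[3] x-view keeps 24 columns → grid now 64

voxel count = 64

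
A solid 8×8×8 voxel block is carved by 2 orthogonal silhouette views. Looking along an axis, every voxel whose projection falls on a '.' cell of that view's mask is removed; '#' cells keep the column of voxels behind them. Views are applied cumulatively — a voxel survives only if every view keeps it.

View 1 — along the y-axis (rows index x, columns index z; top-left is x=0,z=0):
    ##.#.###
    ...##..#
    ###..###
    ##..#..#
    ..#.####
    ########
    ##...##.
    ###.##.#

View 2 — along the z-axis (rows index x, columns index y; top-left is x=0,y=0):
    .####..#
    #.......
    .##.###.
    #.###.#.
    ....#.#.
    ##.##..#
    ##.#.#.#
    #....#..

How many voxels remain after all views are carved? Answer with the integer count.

remaining voxels: 165

start: 8×8×8 = 512 voxels
after view 1 [y-axis, 42 of 64 cells solid] → remaining = 336
after view 2 [z-axis, 30 of 64 cells solid] → remaining = 165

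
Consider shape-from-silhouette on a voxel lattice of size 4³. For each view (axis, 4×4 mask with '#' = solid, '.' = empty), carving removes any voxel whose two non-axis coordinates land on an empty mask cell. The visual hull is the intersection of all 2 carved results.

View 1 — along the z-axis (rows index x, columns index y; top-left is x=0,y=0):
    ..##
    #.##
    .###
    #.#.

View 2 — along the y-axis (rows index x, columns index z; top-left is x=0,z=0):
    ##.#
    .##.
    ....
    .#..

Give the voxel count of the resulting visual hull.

14 voxels

full grid |V| = 64
  1. axis=2 (XY plane), |mask|=10  ⇒  voxels=40
  2. axis=1 (XZ plane), |mask|=6  ⇒  voxels=14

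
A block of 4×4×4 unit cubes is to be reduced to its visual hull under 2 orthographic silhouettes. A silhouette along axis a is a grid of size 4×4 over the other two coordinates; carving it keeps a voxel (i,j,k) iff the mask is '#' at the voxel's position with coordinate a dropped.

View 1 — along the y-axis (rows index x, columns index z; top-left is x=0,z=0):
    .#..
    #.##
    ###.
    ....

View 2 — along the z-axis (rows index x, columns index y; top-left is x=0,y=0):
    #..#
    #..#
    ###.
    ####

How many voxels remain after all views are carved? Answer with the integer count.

before carving: 64 voxels (4×4×4)
  1. axis=1 (XZ plane), |mask|=7  ⇒  voxels=28
  2. axis=2 (XY plane), |mask|=11  ⇒  voxels=17

remaining voxels: 17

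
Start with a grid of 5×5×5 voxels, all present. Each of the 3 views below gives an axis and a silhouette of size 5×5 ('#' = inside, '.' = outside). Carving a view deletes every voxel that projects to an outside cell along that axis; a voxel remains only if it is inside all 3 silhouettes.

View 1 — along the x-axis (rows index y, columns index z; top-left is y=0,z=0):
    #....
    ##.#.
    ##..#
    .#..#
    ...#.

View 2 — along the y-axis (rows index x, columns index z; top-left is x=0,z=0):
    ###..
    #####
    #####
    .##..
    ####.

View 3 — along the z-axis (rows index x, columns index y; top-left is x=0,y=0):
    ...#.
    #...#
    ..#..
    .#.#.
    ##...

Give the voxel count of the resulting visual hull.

voxel count = 12

before carving: 125 voxels (5×5×5)
V1 x: intersect with YZ mask (10 set) -- 50 left
V2 y: intersect with XZ mask (19 set) -- 37 left
V3 z: intersect with XY mask (8 set) -- 12 left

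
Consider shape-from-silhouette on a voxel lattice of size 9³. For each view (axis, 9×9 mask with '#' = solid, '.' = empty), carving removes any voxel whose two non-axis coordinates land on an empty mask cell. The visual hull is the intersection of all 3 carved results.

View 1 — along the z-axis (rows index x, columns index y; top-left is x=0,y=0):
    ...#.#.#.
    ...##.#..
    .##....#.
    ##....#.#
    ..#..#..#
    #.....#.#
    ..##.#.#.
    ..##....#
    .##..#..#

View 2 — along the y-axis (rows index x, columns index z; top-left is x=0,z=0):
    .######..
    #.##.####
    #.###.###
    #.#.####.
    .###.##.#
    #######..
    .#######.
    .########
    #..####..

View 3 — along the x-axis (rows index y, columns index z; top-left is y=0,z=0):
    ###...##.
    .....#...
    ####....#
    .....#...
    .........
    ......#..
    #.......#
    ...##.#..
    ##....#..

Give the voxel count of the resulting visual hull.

start: 9×9×9 = 729 voxels
step 1: project along z, AND mask (30/81) → |grid| = 270
step 2: project along y, AND mask (59/81) → |grid| = 195
step 3: project along x, AND mask (21/81) → |grid| = 59

voxel count = 59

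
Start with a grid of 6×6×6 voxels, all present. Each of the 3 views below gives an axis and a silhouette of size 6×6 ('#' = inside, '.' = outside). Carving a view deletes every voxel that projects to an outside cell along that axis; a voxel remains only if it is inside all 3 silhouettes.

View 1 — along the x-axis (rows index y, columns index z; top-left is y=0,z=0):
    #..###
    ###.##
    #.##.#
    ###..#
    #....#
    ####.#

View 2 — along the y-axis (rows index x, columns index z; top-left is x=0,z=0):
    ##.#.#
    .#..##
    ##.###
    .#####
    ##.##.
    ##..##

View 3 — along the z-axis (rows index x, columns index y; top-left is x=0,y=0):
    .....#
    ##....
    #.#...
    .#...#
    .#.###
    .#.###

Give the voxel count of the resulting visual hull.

|visual hull| = 45

full grid |V| = 216
  1. axis=0 (YZ plane), |mask|=24  ⇒  voxels=144
  2. axis=1 (XZ plane), |mask|=25  ⇒  voxels=98
  3. axis=2 (XY plane), |mask|=15  ⇒  voxels=45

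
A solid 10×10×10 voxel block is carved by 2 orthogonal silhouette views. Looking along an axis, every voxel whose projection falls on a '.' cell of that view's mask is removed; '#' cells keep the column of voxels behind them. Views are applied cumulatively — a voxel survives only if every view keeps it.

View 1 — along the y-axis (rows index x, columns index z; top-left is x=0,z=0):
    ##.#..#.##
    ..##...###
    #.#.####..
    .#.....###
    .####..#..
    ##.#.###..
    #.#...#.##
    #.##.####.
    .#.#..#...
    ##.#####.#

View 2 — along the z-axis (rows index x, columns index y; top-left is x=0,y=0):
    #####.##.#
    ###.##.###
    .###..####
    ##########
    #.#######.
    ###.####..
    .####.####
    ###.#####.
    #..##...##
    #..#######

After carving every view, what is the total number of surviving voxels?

start: 10×10×10 = 1000 voxels
  1. axis=1 (XZ plane), |mask|=55  ⇒  voxels=550
  2. axis=2 (XY plane), |mask|=77  ⇒  voxels=427

remaining voxels: 427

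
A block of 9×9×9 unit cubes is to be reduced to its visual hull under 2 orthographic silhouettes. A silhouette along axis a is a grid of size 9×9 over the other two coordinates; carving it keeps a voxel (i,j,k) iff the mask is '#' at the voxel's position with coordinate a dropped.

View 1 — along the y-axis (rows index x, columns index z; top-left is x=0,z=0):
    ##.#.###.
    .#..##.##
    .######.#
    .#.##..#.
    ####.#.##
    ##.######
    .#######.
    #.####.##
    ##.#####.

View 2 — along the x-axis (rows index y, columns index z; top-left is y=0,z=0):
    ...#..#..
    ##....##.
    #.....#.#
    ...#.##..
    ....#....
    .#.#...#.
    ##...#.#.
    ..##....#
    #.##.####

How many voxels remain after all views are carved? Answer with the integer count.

initial block: 9^3 = 729
[1] y-view keeps 58 columns → grid now 522
[2] x-view keeps 30 columns → grid now 195

195 voxels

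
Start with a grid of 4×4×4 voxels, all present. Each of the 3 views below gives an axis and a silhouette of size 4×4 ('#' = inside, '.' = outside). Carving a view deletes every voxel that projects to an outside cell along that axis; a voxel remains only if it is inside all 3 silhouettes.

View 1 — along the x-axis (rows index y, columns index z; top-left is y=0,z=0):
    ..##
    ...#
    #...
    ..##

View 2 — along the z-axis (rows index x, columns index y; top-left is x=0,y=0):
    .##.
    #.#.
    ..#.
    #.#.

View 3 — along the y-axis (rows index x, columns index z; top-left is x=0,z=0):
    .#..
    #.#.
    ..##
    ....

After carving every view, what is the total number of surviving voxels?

initial block: 4^3 = 64
V1 x: intersect with YZ mask (6 set) -- 24 left
V2 z: intersect with XY mask (7 set) -- 9 left
V3 y: intersect with XZ mask (5 set) -- 2 left

2 voxels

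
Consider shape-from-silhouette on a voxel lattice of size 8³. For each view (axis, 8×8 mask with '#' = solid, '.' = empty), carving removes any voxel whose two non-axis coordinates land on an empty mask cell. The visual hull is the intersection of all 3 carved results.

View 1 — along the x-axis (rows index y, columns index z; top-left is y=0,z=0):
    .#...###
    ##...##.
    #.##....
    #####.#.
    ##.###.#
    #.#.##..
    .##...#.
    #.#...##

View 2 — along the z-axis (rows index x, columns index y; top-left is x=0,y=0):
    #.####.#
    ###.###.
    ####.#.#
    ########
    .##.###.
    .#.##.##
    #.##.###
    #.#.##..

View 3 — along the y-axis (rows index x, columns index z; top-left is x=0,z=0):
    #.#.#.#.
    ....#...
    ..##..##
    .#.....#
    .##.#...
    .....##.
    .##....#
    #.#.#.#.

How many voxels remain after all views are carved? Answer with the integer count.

full grid |V| = 512
  1. axis=0 (YZ plane), |mask|=34  ⇒  voxels=272
  2. axis=2 (XY plane), |mask|=46  ⇒  voxels=194
  3. axis=1 (XZ plane), |mask|=23  ⇒  voxels=69

69 voxels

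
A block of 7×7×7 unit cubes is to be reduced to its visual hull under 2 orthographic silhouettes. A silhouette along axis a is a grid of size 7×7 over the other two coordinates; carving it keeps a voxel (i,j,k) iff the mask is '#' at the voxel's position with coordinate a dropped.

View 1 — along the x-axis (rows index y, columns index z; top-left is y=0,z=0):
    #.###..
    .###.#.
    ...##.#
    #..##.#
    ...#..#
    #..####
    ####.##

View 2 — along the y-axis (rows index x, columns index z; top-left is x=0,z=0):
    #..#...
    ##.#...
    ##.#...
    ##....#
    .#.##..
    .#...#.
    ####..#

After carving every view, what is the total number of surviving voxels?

|visual hull| = 87

full grid |V| = 343
  1. axis=0 (YZ plane), |mask|=28  ⇒  voxels=196
  2. axis=1 (XZ plane), |mask|=21  ⇒  voxels=87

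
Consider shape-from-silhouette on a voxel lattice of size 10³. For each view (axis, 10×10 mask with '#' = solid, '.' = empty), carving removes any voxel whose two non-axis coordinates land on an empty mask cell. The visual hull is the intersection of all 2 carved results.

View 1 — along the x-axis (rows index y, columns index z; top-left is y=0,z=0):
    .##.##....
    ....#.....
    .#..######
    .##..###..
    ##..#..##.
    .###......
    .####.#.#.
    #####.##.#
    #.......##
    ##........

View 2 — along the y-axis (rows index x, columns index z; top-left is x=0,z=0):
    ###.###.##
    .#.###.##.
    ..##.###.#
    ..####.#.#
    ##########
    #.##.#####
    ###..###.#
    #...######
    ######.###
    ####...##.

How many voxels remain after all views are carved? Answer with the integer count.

remaining voxels: 312

start: 10×10×10 = 1000 voxels
carve view 1 (along x, YZ-mask fill 44/100): 440 voxels remain
carve view 2 (along y, XZ-mask fill 73/100): 312 voxels remain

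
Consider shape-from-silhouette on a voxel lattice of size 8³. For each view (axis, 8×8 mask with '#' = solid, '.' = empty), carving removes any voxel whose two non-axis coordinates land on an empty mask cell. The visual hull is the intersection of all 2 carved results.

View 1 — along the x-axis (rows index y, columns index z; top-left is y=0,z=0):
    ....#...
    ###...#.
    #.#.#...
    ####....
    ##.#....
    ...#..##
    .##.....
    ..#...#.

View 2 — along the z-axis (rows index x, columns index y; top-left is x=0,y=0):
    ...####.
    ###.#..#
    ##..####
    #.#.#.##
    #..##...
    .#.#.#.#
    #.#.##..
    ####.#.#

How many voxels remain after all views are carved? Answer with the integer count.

before carving: 512 voxels (8×8×8)
  1. axis=0 (YZ plane), |mask|=22  ⇒  voxels=176
  2. axis=2 (XY plane), |mask|=37  ⇒  voxels=99

99 voxels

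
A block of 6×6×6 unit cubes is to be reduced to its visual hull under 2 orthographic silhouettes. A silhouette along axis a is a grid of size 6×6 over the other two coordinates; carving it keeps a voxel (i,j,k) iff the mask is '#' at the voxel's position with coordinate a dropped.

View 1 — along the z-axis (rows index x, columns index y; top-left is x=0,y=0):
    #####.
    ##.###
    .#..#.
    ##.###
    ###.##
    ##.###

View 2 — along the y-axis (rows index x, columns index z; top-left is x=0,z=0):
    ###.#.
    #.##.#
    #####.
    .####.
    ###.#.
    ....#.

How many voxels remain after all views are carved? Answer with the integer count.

initial block: 6^3 = 216
step 1: project along z, AND mask (27/36) → |grid| = 162
step 2: project along y, AND mask (22/36) → |grid| = 95

|visual hull| = 95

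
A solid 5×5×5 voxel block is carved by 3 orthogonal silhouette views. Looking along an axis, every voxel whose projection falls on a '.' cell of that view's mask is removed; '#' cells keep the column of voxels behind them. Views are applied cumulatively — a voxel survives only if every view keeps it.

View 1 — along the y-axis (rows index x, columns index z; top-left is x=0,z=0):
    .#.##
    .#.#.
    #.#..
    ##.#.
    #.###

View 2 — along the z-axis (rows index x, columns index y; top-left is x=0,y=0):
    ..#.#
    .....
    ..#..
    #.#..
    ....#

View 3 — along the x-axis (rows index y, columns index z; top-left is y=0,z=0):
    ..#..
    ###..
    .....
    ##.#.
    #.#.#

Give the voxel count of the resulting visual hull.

voxel count = 4

initial block: 5^3 = 125
[1] y-view keeps 14 columns → grid now 70
[2] z-view keeps 6 columns → grid now 18
[3] x-view keeps 10 columns → grid now 4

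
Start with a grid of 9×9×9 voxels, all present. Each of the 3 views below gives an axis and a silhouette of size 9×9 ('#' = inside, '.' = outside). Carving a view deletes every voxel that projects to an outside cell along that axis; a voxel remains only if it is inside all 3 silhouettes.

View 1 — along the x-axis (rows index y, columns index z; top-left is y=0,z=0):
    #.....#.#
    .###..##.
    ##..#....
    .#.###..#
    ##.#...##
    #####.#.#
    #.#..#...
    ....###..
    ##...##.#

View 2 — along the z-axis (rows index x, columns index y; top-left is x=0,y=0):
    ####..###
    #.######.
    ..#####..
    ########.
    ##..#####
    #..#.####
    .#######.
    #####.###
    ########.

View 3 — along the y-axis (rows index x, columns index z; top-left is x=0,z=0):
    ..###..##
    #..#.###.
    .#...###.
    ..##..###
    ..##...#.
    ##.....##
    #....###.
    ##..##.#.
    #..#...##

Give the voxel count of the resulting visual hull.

remaining voxels: 116

full grid |V| = 729
carve view 1 (along x, YZ-mask fill 39/81): 351 voxels remain
carve view 2 (along z, XY-mask fill 63/81): 267 voxels remain
carve view 3 (along y, XZ-mask fill 39/81): 116 voxels remain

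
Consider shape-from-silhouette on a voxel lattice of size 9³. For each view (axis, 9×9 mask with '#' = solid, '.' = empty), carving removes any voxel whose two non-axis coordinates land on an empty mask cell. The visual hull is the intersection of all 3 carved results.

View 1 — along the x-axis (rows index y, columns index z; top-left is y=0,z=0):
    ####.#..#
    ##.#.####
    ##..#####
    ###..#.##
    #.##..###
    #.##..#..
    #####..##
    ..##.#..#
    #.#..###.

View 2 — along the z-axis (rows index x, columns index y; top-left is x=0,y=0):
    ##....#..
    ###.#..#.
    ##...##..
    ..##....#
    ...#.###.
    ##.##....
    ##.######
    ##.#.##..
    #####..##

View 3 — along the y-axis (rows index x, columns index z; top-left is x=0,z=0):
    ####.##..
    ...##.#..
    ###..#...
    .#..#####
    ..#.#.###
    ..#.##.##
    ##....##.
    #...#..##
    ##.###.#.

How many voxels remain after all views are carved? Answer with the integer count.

before carving: 729 voxels (9×9×9)
carve view 1 (along x, YZ-mask fill 52/81): 468 voxels remain
carve view 2 (along z, XY-mask fill 43/81): 254 voxels remain
carve view 3 (along y, XZ-mask fill 43/81): 130 voxels remain

voxel count = 130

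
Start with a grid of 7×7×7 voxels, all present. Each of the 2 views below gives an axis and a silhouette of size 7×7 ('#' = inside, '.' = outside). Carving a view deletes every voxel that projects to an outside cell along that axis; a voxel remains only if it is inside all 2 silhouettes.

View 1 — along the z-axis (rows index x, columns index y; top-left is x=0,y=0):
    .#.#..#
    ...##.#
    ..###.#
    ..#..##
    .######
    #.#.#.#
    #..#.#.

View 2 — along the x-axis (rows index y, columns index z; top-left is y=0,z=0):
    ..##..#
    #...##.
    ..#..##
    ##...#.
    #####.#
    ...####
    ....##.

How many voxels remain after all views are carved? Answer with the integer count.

full grid |V| = 343
step 1: project along z, AND mask (26/49) → |grid| = 182
step 2: project along x, AND mask (24/49) → |grid| = 87

remaining voxels: 87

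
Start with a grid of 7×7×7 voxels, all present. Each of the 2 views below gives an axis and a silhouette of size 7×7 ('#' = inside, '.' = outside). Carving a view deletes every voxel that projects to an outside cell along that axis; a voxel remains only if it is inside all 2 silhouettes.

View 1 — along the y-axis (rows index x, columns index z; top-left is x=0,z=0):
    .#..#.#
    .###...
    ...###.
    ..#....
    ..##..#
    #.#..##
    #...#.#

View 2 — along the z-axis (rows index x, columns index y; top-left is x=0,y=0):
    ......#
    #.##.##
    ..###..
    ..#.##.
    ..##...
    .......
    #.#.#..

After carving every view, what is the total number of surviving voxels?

|visual hull| = 45

start: 7×7×7 = 343 voxels
  1. axis=1 (XZ plane), |mask|=20  ⇒  voxels=140
  2. axis=2 (XY plane), |mask|=17  ⇒  voxels=45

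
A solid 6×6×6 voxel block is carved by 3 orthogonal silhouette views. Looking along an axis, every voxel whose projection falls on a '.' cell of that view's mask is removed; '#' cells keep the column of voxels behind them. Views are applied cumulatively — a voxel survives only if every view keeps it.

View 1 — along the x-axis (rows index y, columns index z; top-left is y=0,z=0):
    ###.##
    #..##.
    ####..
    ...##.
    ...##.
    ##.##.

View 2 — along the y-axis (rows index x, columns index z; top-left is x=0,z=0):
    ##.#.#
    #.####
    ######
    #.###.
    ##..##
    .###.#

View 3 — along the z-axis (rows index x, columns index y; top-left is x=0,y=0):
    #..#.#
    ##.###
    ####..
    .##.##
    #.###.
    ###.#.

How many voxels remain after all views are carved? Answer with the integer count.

|visual hull| = 62

start: 6×6×6 = 216 voxels
after view 1 [x-axis, 20 of 36 cells solid] → remaining = 120
after view 2 [y-axis, 27 of 36 cells solid] → remaining = 90
after view 3 [z-axis, 24 of 36 cells solid] → remaining = 62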